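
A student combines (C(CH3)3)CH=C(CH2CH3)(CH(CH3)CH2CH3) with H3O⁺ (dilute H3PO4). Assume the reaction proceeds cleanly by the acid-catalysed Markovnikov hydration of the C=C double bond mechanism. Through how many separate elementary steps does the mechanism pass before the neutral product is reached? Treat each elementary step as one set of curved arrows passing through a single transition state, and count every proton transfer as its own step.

Step 1: The π electrons of the C=C bond attack a proton of H3O⁺; Markovnikov addition places the new C–H on the less-substituted alkene carbon, so the positive charge ends up on the more-substituted carbon — a tertiary carbocation. H2O is released.
(No 1,2-shift: no single shift to an adjacent carbon would give a more stable cation.)
Step 2: Nucleophilic capture of the cation by H2O produces the protonated alcohol (an oxonium ion).
Step 3: H2O removes a proton from the oxonium oxygen, regenerating H3O⁺ and giving the neutral alcohol.
Total: 3 elementary steps.

3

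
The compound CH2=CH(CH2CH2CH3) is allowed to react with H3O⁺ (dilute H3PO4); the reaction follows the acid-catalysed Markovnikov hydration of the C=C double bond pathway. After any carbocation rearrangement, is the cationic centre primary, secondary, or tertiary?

Step 1: The π electrons of the C=C bond attack a proton of H3O⁺; Markovnikov addition places the new C–H on the less-substituted alkene carbon, so the positive charge ends up on the more-substituted carbon — a secondary carbocation. H2O is released.
No single 1,2-shift to an adjacent carbon would give a more-substituted cation, so no rearrangement occurs.

secondary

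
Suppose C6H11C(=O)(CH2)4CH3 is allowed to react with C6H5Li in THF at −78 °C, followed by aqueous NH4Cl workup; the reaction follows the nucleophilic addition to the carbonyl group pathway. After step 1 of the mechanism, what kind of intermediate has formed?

tetrahedral alkoxide intermediate

Step 1: A lone pair / filled orbital on the carbanion-like carbon of C6H5Li attacks the electrophilic carbonyl carbon; the π(C=O) electrons shift onto oxygen, producing a tetrahedral alkoxide intermediate.
After step 1 the species present is a tetrahedral alkoxide intermediate.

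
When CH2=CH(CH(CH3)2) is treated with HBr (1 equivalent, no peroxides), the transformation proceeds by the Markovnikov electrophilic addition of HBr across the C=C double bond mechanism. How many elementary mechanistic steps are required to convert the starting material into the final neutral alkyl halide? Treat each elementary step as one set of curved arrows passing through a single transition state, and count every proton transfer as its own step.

3

Step 1: Protonation of the alkene by HBr: the π bond acts as the nucleophile and picks up H⁺, giving the more stable (Markovnikov) secondary carbocation. The H–Br bond breaks heterolytically, releasing Br⁻.
Step 2: Carbocation rearrangement: a 1,2-hydride shift from the adjacent isopropyl carbon converts the initially-formed secondary cation into the more stable tertiary cation.
Step 3: Br⁻ captures the cation: a lone pair on Br⁻ fills the empty p orbital, producing the alkyl halide product.
Total: 3 elementary steps.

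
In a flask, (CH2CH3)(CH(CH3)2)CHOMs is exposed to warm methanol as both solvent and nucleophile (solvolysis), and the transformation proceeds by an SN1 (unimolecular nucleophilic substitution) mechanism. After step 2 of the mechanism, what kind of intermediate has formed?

tertiary carbocation

Step 1: Ionisation: the C–O σ-bond cleaves heterolytically; both bonding electrons depart with MsO⁻, leaving a secondary carbocation at the α-carbon.
Step 2: Carbocation rearrangement: a 1,2-hydride shift from the adjacent isopropyl carbon converts the initially-formed secondary cation into the more stable tertiary cation.
After step 2 the species present is a tertiary carbocation.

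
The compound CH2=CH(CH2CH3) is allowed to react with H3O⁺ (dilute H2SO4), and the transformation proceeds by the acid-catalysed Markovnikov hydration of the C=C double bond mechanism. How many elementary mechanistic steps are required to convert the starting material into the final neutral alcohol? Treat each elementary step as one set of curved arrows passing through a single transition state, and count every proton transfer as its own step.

3

Step 1: Electrophilic addition begins with the π(C=C) electrons forming a bond to the proton of H3O⁺. Following Markovnikov's rule, the resulting cation is secondary. H2O is released.
(No 1,2-shift: no single shift to an adjacent carbon would give a more stable cation.)
Step 2: Nucleophilic capture of the cation by H2O produces the protonated alcohol (an oxonium ion).
Step 3: H2O removes a proton from the oxonium oxygen, regenerating H3O⁺ and giving the neutral alcohol.
Total: 3 elementary steps.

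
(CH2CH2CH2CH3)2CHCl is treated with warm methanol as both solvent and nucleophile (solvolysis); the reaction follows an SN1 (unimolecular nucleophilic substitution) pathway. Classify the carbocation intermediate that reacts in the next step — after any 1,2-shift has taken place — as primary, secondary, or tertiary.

secondary

Step 1: Ionisation: the C–Cl σ-bond cleaves heterolytically; both bonding electrons depart with Cl⁻, leaving a secondary carbocation at the α-carbon.
No single 1,2-shift to an adjacent carbon would give a more-substituted cation, so no rearrangement occurs.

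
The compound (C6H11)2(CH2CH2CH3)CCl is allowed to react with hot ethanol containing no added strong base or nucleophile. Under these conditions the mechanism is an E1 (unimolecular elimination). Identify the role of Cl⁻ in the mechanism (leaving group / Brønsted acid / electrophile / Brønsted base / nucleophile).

leaving group

Step 1: Unassisted departure of Cl⁻ (taking the C–Cl bonding pair) generates a tertiary carbocation.
Cl⁻ departs with both electrons of the breaking σ-bond — that is the definition of a leaving group.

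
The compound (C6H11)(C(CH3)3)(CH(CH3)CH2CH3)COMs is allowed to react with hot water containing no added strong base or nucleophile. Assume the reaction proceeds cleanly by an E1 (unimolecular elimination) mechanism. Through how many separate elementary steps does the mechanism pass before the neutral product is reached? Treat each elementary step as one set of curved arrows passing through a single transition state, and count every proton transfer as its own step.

Step 1: Rate-determining heterolysis of the C–O bond gives MsO⁻ and a tertiary carbocation.
(No 1,2-shift: no single shift to an adjacent carbon would give a more stable cation.)
Step 2: A weak base (a water molecule from the solvent) removes a proton from a carbon adjacent to the cationic centre; the electrons of that C–H bond become the new π(C=C) bond, giving the alkene.
Total: 2 elementary steps.

2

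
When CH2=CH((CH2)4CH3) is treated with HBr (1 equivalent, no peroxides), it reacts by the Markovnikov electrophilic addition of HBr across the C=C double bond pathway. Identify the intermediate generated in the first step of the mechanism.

secondary carbocation

Step 1: Electrophilic addition begins with the π(C=C) electrons forming a bond to the proton of HBr. Following Markovnikov's rule, the resulting cation is secondary. The H–Br bond breaks heterolytically, releasing Br⁻.
After step 1 the species present is a secondary carbocation.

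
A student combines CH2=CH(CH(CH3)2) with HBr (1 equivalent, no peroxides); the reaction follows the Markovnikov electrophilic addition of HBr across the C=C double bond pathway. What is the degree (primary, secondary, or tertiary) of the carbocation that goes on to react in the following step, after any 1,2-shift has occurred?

Step 1: Protonation of the alkene by HBr: the π bond acts as the nucleophile and picks up H⁺, giving the more stable (Markovnikov) secondary carbocation. The H–Br bond breaks heterolytically, releasing Br⁻.
Step 2: Carbocation rearrangement: a 1,2-hydride shift from the adjacent isopropyl carbon converts the initially-formed secondary cation into the more stable tertiary cation.
The cation rearranges from secondary to tertiary via a 1,2-hydride shift from the adjacent isopropyl carbon; the tertiary cation is what reacts next.

tertiary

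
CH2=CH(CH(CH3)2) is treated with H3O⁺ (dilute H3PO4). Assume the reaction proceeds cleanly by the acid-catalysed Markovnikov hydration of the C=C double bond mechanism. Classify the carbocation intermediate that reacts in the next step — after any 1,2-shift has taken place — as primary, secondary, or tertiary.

tertiary

Step 1: Protonation of the alkene by H3O⁺: the π bond acts as the nucleophile and picks up H⁺, giving the more stable (Markovnikov) secondary carbocation. H2O is released.
Step 2: A hydride (H with its bonding pair) migrates from the adjacent isopropyl carbon to the cationic centre — a 1,2-hydride shift — upgrading the secondary cation to a tertiary one.
The cation rearranges from secondary to tertiary via a 1,2-hydride shift from the adjacent isopropyl carbon; the tertiary cation is what reacts next.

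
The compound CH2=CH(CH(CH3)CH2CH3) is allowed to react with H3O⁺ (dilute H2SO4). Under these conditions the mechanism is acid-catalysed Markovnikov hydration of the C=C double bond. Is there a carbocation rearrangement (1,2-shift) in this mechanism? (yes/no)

The first-formed carbocation is secondary.
The adjacent sec-butyl carbon already bears 2 other carbon substituents and has a hydrogen to migrate; after a 1,2-hydride shift from that carbon the positive charge sits on a tertiary centre.
Tertiary is more stable than secondary, so the shift occurs.

yes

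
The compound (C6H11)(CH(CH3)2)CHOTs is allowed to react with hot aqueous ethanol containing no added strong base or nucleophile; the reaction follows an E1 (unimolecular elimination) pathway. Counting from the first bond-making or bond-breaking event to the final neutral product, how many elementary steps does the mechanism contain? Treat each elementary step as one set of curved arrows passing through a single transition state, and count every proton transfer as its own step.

3

Step 1: Unassisted departure of TsO⁻ (taking the C–O bonding pair) generates a secondary carbocation.
Step 2: A 1,2-hydride shift from the adjacent cyclohexyl carbon moves the positive charge from the secondary centre to an adjacent carbon, generating a more stable tertiary carbocation.
Step 3: A weak base (a water (or ethanol) molecule from the solvent) removes a proton from a carbon adjacent to the cationic centre; the electrons of that C–H bond become the new π(C=C) bond, giving the alkene.
Total: 3 elementary steps.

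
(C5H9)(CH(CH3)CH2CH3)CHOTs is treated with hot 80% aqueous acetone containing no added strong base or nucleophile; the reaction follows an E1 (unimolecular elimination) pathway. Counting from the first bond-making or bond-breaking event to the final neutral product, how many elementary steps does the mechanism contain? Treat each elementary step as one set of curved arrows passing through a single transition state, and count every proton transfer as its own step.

3

Step 1: Rate-determining heterolysis of the C–O bond gives TsO⁻ and a secondary carbocation.
Step 2: A 1,2-hydride shift from the adjacent cyclopentyl carbon moves the positive charge from the secondary centre to an adjacent carbon, generating a more stable tertiary carbocation.
Step 3: A weak base (a water molecule from the solvent) removes a proton from a carbon adjacent to the cationic centre; the electrons of that C–H bond become the new π(C=C) bond, giving the alkene.
Total: 3 elementary steps.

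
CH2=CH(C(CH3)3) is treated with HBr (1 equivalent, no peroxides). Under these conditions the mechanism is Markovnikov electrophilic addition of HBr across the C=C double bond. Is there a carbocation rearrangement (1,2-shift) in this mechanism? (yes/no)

yes

The first-formed carbocation is secondary.
The adjacent tert-butyl carbon has no hydrogen but bears methyl groups; migration of one methyl with its bonding pair (a 1,2-methyl shift) places the charge on a tertiary centre.
Tertiary is more stable than secondary, so the shift occurs.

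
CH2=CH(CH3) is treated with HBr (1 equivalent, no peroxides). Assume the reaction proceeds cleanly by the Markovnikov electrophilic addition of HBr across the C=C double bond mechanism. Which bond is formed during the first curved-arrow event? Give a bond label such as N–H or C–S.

Step 1: Protonation of the alkene by HBr: the π bond acts as the nucleophile and picks up H⁺, giving the more stable (Markovnikov) secondary carbocation. The H–Br bond breaks heterolytically, releasing Br⁻.
The bond formed in this step is the C–H bond.

C–H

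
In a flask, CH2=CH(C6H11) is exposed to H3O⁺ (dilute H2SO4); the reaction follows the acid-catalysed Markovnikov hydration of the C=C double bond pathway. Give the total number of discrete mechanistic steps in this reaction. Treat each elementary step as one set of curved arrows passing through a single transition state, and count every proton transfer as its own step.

4

Step 1: Protonation of the alkene by H3O⁺: the π bond acts as the nucleophile and picks up H⁺, giving the more stable (Markovnikov) secondary carbocation. H2O is released.
Step 2: A hydride (H with its bonding pair) migrates from the adjacent cyclohexyl carbon to the cationic centre — a 1,2-hydride shift — upgrading the secondary cation to a tertiary one.
Step 3: A lone pair on the oxygen of H2O attacks the carbocation, forming a C–O bond and an oxonium ion (a protonated alcohol).
Step 4: Deprotonation of the oxonium ion by a water molecule delivers the neutral alcohol and regenerates the acid catalyst.
Total: 4 elementary steps.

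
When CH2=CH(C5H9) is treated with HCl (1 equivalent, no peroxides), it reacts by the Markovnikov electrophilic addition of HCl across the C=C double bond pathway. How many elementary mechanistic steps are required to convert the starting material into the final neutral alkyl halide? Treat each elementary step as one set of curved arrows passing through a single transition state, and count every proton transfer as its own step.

3

Step 1: The π electrons of the C=C bond attack a proton of HCl; Markovnikov addition places the new C–H on the less-substituted alkene carbon, so the positive charge ends up on the more-substituted carbon — a secondary carbocation. The H–Cl bond breaks heterolytically, releasing Cl⁻.
Step 2: A hydride (H with its bonding pair) migrates from the adjacent cyclopentyl carbon to the cationic centre — a 1,2-hydride shift — upgrading the secondary cation to a tertiary one.
Step 3: Nucleophilic attack by Cl⁻ on the carbocation completes the addition, giving R–Cl.
Total: 3 elementary steps.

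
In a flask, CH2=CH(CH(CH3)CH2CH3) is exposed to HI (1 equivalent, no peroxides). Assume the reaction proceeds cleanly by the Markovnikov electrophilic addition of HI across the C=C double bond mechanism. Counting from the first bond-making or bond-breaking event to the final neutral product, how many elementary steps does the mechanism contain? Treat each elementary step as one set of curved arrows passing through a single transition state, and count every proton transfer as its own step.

3

Step 1: Protonation of the alkene by HI: the π bond acts as the nucleophile and picks up H⁺, giving the more stable (Markovnikov) secondary carbocation. The H–I bond breaks heterolytically, releasing I⁻.
Step 2: Carbocation rearrangement: a 1,2-hydride shift from the adjacent sec-butyl carbon converts the initially-formed secondary cation into the more stable tertiary cation.
Step 3: The I⁻ anion donates a lone pair to the carbocation, forming the new C–I σ-bond and giving the neutral alkyl halide.
Total: 3 elementary steps.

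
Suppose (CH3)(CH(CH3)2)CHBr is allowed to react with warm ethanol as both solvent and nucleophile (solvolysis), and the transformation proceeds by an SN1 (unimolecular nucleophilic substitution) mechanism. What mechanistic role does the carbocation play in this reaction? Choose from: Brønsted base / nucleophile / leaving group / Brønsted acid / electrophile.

electrophile

Step 3: A lone pair on the oxygen of CH3CH2OH attacks the carbocation, forming a new C–O σ-bond and an oxonium ion.
The carbocation accepts an electron pair into an empty or π* orbital — it is the electrophile.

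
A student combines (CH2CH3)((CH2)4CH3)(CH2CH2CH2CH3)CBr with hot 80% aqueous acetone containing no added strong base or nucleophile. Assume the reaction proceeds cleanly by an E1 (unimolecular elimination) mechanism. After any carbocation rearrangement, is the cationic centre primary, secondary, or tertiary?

Step 1: Unassisted departure of Br⁻ (taking the C–Br bonding pair) generates a tertiary carbocation.
No single 1,2-shift to an adjacent carbon would give a more-substituted cation, so no rearrangement occurs.

tertiary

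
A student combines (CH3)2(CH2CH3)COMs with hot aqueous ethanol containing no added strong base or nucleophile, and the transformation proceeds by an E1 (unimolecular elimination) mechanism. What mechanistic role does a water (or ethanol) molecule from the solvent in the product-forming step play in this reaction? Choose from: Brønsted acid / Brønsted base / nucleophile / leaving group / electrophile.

Brønsted base

Step 2: A water (or ethanol) molecule (solvent) deprotonates a β-carbon; as the C–H bond breaks, those electrons form the new alkene π bond.
A water (or ethanol) molecule from the solvent in the product-forming step accepts a proton in a proton-transfer step — a Brønsted base.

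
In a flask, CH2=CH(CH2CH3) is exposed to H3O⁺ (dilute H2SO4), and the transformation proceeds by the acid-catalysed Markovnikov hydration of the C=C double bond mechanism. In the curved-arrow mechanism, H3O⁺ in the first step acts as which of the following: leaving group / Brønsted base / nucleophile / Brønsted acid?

Step 1: The π electrons of the C=C bond attack a proton of H3O⁺; Markovnikov addition places the new C–H on the less-substituted alkene carbon, so the positive charge ends up on the more-substituted carbon — a secondary carbocation. H2O is released.
H3O⁺ in the first step donates a proton in a proton-transfer step — a Brønsted acid.

Brønsted acid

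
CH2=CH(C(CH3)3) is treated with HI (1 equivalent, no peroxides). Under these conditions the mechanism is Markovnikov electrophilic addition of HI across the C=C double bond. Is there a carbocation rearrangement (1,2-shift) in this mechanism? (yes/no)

The first-formed carbocation is secondary.
The adjacent tert-butyl carbon has no hydrogen but bears methyl groups; migration of one methyl with its bonding pair (a 1,2-methyl shift) places the charge on a tertiary centre.
Tertiary is more stable than secondary, so the shift occurs.

yes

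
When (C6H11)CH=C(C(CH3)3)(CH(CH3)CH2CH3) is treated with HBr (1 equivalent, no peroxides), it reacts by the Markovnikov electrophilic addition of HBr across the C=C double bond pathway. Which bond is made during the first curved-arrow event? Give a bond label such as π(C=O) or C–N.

C–H

Step 1: Protonation of the alkene by HBr: the π bond acts as the nucleophile and picks up H⁺, giving the more stable (Markovnikov) tertiary carbocation. The H–Br bond breaks heterolytically, releasing Br⁻.
The bond formed in this step is the C–H bond.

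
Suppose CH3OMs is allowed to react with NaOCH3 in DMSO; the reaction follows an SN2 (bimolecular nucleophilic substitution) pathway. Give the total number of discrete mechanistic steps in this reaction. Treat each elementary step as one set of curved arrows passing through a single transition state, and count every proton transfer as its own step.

1

Step 1: CH3O⁻ attacks the back face of the α-carbon while MsO⁻ departs with the C–O bonding pair — a single concerted displacement through a pentacoordinate transition state.
Total: 1 elementary step.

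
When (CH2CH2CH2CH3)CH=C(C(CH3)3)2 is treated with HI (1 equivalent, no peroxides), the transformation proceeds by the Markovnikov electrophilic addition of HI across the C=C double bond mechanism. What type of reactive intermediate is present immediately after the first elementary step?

tertiary carbocation

Step 1: The π electrons of the C=C bond attack a proton of HI; Markovnikov addition places the new C–H on the less-substituted alkene carbon, so the positive charge ends up on the more-substituted carbon — a tertiary carbocation. The H–I bond breaks heterolytically, releasing I⁻.
After step 1 the species present is a tertiary carbocation.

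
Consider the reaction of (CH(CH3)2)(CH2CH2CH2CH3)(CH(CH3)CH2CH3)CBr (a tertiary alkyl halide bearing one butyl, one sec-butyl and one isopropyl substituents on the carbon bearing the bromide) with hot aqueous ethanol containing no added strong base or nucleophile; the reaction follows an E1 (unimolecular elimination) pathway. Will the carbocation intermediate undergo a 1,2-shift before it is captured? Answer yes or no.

The first-formed carbocation is tertiary.
No single 1,2-shift to an adjacent carbon would produce a more-substituted cation than the one already present, so no rearrangement occurs.

no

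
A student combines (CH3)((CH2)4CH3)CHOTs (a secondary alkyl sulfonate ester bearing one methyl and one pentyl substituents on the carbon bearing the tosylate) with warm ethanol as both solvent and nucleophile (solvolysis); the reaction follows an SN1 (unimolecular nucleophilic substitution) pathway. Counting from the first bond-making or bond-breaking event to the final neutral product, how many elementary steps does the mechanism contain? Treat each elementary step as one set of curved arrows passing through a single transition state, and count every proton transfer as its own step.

3

Step 1: Rate-determining heterolysis of the C–O bond gives TsO⁻ and a secondary carbocation.
(No 1,2-shift: no single shift to an adjacent carbon would give a more stable cation.)
Step 2: CH3CH2OH donates an oxygen lone pair into the empty p orbital of the cation, giving a protonated ether (an oxonium ion).
Step 3: A second solvent molecule removes the proton on oxygen, giving the neutral ether product.
Total: 3 elementary steps.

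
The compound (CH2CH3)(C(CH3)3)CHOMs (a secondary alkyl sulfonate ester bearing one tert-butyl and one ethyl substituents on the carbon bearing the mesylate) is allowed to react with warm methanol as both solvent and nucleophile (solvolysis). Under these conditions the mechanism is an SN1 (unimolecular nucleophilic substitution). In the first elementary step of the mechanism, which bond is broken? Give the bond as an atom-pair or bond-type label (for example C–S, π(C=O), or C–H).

C–O

Step 1: Unassisted departure of MsO⁻ (taking the C–O bonding pair) generates a secondary carbocation.
The bond broken in this step is the C–O bond.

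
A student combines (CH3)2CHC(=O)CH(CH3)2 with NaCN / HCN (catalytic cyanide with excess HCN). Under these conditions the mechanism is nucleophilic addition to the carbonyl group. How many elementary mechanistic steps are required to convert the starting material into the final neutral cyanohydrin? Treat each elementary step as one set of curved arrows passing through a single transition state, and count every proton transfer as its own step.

Step 1: Nucleophilic addition: CN⁻ adds to the carbonyl carbon, pushing the π(C=O) electron pair onto oxygen and giving a tetrahedral alkoxide.
Step 2: Proton transfer from HCN to the alkoxide furnishes a cyanohydrin (and releases another CN⁻ to continue the reaction).
Total: 2 elementary steps.

2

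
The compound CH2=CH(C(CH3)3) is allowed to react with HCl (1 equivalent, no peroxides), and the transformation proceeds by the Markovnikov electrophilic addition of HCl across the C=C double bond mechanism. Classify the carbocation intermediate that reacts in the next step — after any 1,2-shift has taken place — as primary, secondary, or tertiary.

Step 1: Protonation of the alkene by HCl: the π bond acts as the nucleophile and picks up H⁺, giving the more stable (Markovnikov) secondary carbocation. The H–Cl bond breaks heterolytically, releasing Cl⁻.
Step 2: A methyl group with its bonding pair migrates from the adjacent tert-butyl carbon to the cationic centre — a 1,2-methyl shift — upgrading the secondary cation to a tertiary one.
The cation rearranges from secondary to tertiary via a 1,2-methyl shift from the adjacent tert-butyl carbon; the tertiary cation is what reacts next.

tertiary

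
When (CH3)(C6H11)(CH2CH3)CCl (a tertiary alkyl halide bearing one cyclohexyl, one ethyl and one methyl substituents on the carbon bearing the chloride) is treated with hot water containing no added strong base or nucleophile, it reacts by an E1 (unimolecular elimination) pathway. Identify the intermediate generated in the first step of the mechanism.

tertiary carbocation

Step 1: Rate-determining heterolysis of the C–Cl bond gives Cl⁻ and a tertiary carbocation.
After step 1 the species present is a tertiary carbocation.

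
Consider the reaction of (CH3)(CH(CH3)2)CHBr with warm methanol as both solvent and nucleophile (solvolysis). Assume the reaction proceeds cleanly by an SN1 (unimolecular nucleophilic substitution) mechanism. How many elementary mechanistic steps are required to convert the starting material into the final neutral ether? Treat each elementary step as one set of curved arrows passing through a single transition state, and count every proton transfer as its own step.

4

Step 1: Unassisted departure of Br⁻ (taking the C–Br bonding pair) generates a secondary carbocation.
Step 2: A 1,2-hydride shift from the adjacent isopropyl carbon moves the positive charge from the secondary centre to an adjacent carbon, generating a more stable tertiary carbocation.
Step 3: A lone pair on the oxygen of CH3OH attacks the carbocation, forming a new C–O σ-bond and an oxonium ion.
Step 4: A second solvent molecule removes the proton on oxygen, giving the neutral ether product.
Total: 4 elementary steps.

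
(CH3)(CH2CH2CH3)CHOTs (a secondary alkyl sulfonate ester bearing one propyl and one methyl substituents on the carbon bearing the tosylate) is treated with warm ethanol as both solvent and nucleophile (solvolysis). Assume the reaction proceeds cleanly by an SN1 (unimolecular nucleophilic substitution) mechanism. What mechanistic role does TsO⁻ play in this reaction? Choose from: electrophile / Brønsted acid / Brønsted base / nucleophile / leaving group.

Step 1: Ionisation: the C–O σ-bond cleaves heterolytically; both bonding electrons depart with TsO⁻, leaving a secondary carbocation at the α-carbon.
TsO⁻ departs with both electrons of the breaking σ-bond — that is the definition of a leaving group.

leaving group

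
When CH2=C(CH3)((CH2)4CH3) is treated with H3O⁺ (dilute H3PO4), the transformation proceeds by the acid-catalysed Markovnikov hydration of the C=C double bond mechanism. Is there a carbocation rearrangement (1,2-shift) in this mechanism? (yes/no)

no

The first-formed carbocation is tertiary.
No single 1,2-shift to an adjacent carbon would produce a more-substituted cation than the one already present, so no rearrangement occurs.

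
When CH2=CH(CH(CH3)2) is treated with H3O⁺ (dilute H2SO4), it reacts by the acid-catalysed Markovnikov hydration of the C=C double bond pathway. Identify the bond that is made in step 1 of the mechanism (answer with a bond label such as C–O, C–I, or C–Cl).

C–H

Step 1: Protonation of the alkene by H3O⁺: the π bond acts as the nucleophile and picks up H⁺, giving the more stable (Markovnikov) secondary carbocation. H2O is released.
The bond formed in this step is the C–H bond.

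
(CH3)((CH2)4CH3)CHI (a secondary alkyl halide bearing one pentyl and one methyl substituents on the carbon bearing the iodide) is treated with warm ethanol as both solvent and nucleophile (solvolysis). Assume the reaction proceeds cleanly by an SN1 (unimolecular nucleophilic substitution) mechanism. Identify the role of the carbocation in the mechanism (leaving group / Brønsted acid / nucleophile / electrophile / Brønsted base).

Step 2: CH3CH2OH donates an oxygen lone pair into the empty p orbital of the cation, giving a protonated ether (an oxonium ion).
The carbocation accepts an electron pair into an empty or π* orbital — it is the electrophile.

electrophile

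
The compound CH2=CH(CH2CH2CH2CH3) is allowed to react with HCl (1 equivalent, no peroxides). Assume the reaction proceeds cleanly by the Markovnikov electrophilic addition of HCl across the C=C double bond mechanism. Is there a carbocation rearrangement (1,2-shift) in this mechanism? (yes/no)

no

The first-formed carbocation is secondary.
No single 1,2-shift to an adjacent carbon would produce a more-substituted cation than the one already present, so no rearrangement occurs.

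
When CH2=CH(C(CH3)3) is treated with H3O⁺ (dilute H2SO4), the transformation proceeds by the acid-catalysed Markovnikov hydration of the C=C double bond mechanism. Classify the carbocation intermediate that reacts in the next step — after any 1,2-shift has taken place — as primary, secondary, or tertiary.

Step 1: The π electrons of the C=C bond attack a proton of H3O⁺; Markovnikov addition places the new C–H on the less-substituted alkene carbon, so the positive charge ends up on the more-substituted carbon — a secondary carbocation. H2O is released.
Step 2: A methyl group with its bonding pair migrates from the adjacent tert-butyl carbon to the cationic centre — a 1,2-methyl shift — upgrading the secondary cation to a tertiary one.
The cation rearranges from secondary to tertiary via a 1,2-methyl shift from the adjacent tert-butyl carbon; the tertiary cation is what reacts next.

tertiary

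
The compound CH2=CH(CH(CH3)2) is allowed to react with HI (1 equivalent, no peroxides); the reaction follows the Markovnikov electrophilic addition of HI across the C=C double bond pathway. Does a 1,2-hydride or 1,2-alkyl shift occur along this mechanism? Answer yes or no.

The first-formed carbocation is secondary.
The adjacent isopropyl carbon already bears 2 other carbon substituents and has a hydrogen to migrate; after a 1,2-hydride shift from that carbon the positive charge sits on a tertiary centre.
Tertiary is more stable than secondary, so the shift occurs.

yes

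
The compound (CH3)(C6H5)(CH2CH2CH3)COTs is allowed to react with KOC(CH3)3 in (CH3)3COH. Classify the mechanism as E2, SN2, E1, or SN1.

Conditions: a strong/bulky base with a tertiary substrate bearing a β-hydrogen.
These conditions are the textbook signature of the E2 pathway.
A strong (often hindered) base removes a β-H in concert with loss of the leaving group — bimolecular elimination.

E2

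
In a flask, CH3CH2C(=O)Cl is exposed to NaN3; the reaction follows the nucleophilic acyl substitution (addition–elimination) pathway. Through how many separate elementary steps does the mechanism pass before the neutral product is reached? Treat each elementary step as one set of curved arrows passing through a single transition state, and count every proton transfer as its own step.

2

Step 1: A lone pair on the N of N3⁻ attacks the electrophilic acyl carbon; the π(C=O) electrons move onto oxygen, giving a tetrahedral intermediate.
Step 2: Collapse of the tetrahedral intermediate: the alkoxide oxygen pushes its lone pair back to re-form C=O while Cl⁻ leaves.
Total: 2 elementary steps.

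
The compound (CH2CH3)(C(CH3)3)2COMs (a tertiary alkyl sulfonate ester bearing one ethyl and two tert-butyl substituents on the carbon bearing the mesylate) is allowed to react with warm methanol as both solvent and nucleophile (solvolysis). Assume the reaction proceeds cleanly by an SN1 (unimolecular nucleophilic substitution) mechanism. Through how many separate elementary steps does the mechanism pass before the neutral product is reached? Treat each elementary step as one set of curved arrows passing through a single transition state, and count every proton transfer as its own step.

Step 1: Unassisted departure of MsO⁻ (taking the C–O bonding pair) generates a tertiary carbocation.
(No 1,2-shift: no single shift to an adjacent carbon would give a more stable cation.)
Step 2: A lone pair on the oxygen of CH3OH attacks the carbocation, forming a new C–O σ-bond and an oxonium ion.
Step 3: Deprotonation of the oxonium oxygen by solvent methanol yields the neutral ether.
Total: 3 elementary steps.

3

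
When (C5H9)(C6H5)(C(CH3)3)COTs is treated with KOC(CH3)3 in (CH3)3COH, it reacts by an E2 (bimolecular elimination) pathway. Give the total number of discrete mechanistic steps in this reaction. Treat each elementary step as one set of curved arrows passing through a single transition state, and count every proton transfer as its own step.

Step 1: In one step, (CH3)3CO⁻ pulls off a β-proton, the C–O bond cleaves, and a C=C double bond forms between the α- and β-carbons (E2, anti elimination).
Total: 1 elementary step.

1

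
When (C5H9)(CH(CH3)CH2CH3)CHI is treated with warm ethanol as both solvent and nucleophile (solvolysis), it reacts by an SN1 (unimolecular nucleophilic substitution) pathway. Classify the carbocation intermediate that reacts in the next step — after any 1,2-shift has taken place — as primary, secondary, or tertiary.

tertiary

Step 1: Unassisted departure of I⁻ (taking the C–I bonding pair) generates a secondary carbocation.
Step 2: Carbocation rearrangement: a 1,2-hydride shift from the adjacent sec-butyl carbon converts the initially-formed secondary cation into the more stable tertiary cation.
The cation rearranges from secondary to tertiary via a 1,2-hydride shift from the adjacent sec-butyl carbon; the tertiary cation is what reacts next.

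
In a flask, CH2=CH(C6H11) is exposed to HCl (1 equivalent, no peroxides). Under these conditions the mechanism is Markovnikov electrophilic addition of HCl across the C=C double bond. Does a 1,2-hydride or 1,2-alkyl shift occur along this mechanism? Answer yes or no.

yes

The first-formed carbocation is secondary.
The adjacent cyclohexyl carbon already bears 2 other carbon substituents and has a hydrogen to migrate; after a 1,2-hydride shift from that carbon the positive charge sits on a tertiary centre.
Tertiary is more stable than secondary, so the shift occurs.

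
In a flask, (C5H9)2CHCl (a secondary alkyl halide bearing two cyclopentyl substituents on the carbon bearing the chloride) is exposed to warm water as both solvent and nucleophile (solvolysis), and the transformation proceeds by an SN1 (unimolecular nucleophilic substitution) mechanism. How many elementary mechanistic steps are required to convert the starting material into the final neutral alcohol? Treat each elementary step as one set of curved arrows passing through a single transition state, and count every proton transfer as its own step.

4

Step 1: Ionisation: the C–Cl σ-bond cleaves heterolytically; both bonding electrons depart with Cl⁻, leaving a secondary carbocation at the α-carbon.
Step 2: A 1,2-hydride shift from the adjacent cyclopentyl carbon moves the positive charge from the secondary centre to an adjacent carbon, generating a more stable tertiary carbocation.
Step 3: H2O donates an oxygen lone pair into the empty p orbital of the cation, giving a protonated alcohol (an oxonium ion).
Step 4: Proton transfer from the O–H of the oxonium ion to a solvent molecule delivers the neutral alcohol.
Total: 4 elementary steps.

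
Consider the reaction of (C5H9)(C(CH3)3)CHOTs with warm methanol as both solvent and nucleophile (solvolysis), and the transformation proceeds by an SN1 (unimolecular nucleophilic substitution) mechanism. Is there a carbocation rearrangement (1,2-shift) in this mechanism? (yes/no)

yes

The first-formed carbocation is secondary.
The adjacent cyclopentyl carbon already bears 2 other carbon substituents and has a hydrogen to migrate; after a 1,2-hydride shift from that carbon the positive charge sits on a tertiary centre.
Tertiary is more stable than secondary, so the shift occurs.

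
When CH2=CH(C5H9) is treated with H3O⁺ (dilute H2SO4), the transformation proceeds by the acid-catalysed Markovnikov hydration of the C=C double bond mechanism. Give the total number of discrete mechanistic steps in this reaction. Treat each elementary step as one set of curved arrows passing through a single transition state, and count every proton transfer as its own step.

Step 1: Protonation of the alkene by H3O⁺: the π bond acts as the nucleophile and picks up H⁺, giving the more stable (Markovnikov) secondary carbocation. H2O is released.
Step 2: Carbocation rearrangement: a 1,2-hydride shift from the adjacent cyclopentyl carbon converts the initially-formed secondary cation into the more stable tertiary cation.
Step 3: Water acts as the nucleophile: an oxygen lone pair bonds to the cationic carbon, giving an oxonium-ion intermediate.
Step 4: H2O removes a proton from the oxonium oxygen, regenerating H3O⁺ and giving the neutral alcohol.
Total: 4 elementary steps.

4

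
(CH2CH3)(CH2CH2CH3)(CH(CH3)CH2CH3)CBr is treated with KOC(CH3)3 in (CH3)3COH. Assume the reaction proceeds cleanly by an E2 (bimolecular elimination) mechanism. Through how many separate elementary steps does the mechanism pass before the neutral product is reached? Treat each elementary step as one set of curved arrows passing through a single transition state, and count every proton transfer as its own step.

Step 1: The strong base (CH3)3CO⁻ removes a β-hydrogen; in the same concerted event the electrons of the breaking C–H bond form the new π(C=C) bond and the C–Br σ-bond breaks, expelling Br⁻. Anti-periplanar geometry; one transition state.
Total: 1 elementary step.

1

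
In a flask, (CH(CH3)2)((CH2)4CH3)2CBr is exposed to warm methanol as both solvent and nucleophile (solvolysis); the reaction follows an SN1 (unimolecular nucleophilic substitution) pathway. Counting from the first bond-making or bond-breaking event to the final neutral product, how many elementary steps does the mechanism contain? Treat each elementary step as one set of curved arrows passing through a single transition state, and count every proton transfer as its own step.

3

Step 1: Rate-determining heterolysis of the C–Br bond gives Br⁻ and a tertiary carbocation.
(No 1,2-shift: no single shift to an adjacent carbon would give a more stable cation.)
Step 2: Nucleophilic capture: the oxygen of CH3OH bonds to the cationic carbon, producing an oxonium-ion intermediate.
Step 3: Deprotonation of the oxonium oxygen by solvent methanol yields the neutral ether.
Total: 3 elementary steps.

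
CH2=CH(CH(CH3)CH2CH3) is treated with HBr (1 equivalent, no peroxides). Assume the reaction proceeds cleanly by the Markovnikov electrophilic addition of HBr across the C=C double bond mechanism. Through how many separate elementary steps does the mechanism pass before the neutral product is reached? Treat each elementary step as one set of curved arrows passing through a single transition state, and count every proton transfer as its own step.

3

Step 1: The π electrons of the C=C bond attack a proton of HBr; Markovnikov addition places the new C–H on the less-substituted alkene carbon, so the positive charge ends up on the more-substituted carbon — a secondary carbocation. The H–Br bond breaks heterolytically, releasing Br⁻.
Step 2: A hydride (H with its bonding pair) migrates from the adjacent sec-butyl carbon to the cationic centre — a 1,2-hydride shift — upgrading the secondary cation to a tertiary one.
Step 3: Br⁻ captures the cation: a lone pair on Br⁻ fills the empty p orbital, producing the alkyl halide product.
Total: 3 elementary steps.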